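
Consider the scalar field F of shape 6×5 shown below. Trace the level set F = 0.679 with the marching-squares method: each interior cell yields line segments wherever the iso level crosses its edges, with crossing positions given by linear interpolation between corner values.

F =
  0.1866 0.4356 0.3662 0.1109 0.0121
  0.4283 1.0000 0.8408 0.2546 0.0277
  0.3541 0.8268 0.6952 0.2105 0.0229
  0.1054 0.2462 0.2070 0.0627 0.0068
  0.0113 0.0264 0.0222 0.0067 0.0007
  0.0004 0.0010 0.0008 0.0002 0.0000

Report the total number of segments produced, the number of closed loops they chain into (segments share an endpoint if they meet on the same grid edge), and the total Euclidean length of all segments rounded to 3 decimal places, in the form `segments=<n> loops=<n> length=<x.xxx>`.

segments=8 loops=1 length=5.797

cell (0,0): code 0100 → (0.431,1.000)–(1.000,0.439)
cell (0,1): code 1100 → (0.659,2.000)–(0.431,1.000)
cell (0,2): code 1000 → (1.000,2.276)–(0.659,2.000)
cell (1,0): code 0110 → (1.000,0.439)–(2.000,0.687)
cell (1,2): code 1001 → (2.000,2.033)–(1.000,2.276)
cell (2,0): code 0010 → (2.000,0.687)–(2.255,1.000)
cell (2,1): code 0011 → (2.255,1.000)–(2.033,2.000)
cell (2,2): code 0001 → (2.033,2.000)–(2.000,2.033)
total: 8 segments, chained into 1 closed loop(s), length Σ = 5.797477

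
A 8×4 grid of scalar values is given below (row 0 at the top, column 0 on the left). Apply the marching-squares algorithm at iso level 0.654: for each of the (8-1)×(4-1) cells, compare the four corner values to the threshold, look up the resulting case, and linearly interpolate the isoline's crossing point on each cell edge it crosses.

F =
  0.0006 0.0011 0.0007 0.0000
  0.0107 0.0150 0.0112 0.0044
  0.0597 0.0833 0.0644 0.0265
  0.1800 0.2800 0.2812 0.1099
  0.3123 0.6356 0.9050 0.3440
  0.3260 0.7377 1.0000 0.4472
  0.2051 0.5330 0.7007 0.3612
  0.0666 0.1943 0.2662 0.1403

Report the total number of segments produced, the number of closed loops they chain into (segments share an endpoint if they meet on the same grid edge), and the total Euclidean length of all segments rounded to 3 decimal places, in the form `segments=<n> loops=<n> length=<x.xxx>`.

segments=10 loops=1 length=6.645

cell (3,1): code 0100 → (3.598,2.000)–(4.000,1.068)
cell (3,2): code 1000 → (4.000,2.447)–(3.598,2.000)
cell (4,0): code 0100 → (4.180,1.000)–(5.000,0.797)
cell (4,1): code 1110 → (4.000,1.068)–(4.180,1.000)
cell (4,2): code 1001 → (5.000,2.626)–(4.000,2.447)
cell (5,0): code 0010 → (5.000,0.797)–(5.409,1.000)
cell (5,1): code 0111 → (5.409,1.000)–(6.000,1.722)
cell (5,2): code 1001 → (6.000,2.138)–(5.000,2.626)
cell (6,1): code 0010 → (6.000,1.722)–(6.107,2.000)
cell (6,2): code 0001 → (6.107,2.000)–(6.000,2.138)
total: 10 segments, chained into 1 closed loop(s), length Σ = 6.645076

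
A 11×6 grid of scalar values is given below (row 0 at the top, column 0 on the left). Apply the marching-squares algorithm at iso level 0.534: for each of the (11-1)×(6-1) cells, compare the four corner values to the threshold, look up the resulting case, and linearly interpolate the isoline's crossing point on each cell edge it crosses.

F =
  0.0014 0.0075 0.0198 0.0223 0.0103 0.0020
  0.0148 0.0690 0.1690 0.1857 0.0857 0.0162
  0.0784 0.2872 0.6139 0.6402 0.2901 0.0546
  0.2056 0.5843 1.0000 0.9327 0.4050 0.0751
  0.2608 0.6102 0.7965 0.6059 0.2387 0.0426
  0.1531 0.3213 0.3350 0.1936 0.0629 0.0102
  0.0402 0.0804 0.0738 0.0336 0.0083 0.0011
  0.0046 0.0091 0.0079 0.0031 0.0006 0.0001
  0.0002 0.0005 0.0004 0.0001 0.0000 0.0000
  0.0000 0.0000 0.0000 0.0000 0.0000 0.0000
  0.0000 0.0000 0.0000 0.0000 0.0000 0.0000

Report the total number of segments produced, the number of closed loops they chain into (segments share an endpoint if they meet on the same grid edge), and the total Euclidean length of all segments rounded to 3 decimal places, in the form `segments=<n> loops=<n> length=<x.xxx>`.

segments=12 loops=1 length=8.998

cell (1,1): code 0100 → (1.820,2.000)–(2.000,1.755)
cell (1,2): code 1100 → (1.766,3.000)–(1.820,2.000)
cell (1,3): code 1000 → (2.000,3.303)–(1.766,3.000)
cell (2,0): code 0100 → (2.831,1.000)–(3.000,0.867)
cell (2,1): code 1110 → (2.000,1.755)–(2.831,1.000)
cell (2,3): code 1001 → (3.000,3.756)–(2.000,3.303)
cell (3,0): code 0110 → (3.000,0.867)–(4.000,0.782)
cell (3,3): code 1001 → (4.000,3.196)–(3.000,3.756)
cell (4,0): code 0010 → (4.000,0.782)–(4.264,1.000)
cell (4,1): code 0011 → (4.264,1.000)–(4.569,2.000)
cell (4,2): code 0011 → (4.569,2.000)–(4.174,3.000)
cell (4,3): code 0001 → (4.174,3.000)–(4.000,3.196)
total: 12 segments, chained into 1 closed loop(s), length Σ = 8.997822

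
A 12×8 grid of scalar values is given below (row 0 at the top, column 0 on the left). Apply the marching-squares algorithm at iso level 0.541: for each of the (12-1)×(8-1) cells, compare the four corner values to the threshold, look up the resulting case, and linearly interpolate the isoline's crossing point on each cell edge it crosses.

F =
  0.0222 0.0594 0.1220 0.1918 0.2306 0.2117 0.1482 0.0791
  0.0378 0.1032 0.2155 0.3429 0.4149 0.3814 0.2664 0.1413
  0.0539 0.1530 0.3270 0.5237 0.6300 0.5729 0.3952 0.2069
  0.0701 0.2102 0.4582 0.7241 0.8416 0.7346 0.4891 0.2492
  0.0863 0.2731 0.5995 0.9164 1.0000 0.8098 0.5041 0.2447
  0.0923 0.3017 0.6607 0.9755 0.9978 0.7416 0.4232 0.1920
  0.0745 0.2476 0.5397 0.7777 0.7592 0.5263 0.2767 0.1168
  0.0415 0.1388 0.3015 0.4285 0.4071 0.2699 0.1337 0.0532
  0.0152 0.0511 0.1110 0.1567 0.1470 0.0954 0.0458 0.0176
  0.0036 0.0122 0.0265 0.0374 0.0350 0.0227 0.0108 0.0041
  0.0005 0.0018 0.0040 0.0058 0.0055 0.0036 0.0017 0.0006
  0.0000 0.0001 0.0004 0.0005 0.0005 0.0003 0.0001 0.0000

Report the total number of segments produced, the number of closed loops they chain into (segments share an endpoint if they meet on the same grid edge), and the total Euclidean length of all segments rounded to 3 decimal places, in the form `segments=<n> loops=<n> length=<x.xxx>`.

cell (1,3): code 0100 → (1.586,4.000)–(2.000,3.163)
cell (1,4): code 1100 → (1.833,5.000)–(1.586,4.000)
cell (1,5): code 1000 → (2.000,5.180)–(1.833,5.000)
cell (2,2): code 0100 → (2.086,3.000)–(3.000,2.311)
cell (2,3): code 1110 → (2.000,3.163)–(2.086,3.000)
cell (2,5): code 1001 → (3.000,5.789)–(2.000,5.180)
cell (3,1): code 0100 → (3.586,2.000)–(4.000,1.821)
cell (3,2): code 1110 → (3.000,2.311)–(3.586,2.000)
cell (3,5): code 1001 → (4.000,5.879)–(3.000,5.789)
cell (4,1): code 0110 → (4.000,1.821)–(5.000,1.667)
cell (4,5): code 1001 → (5.000,5.630)–(4.000,5.879)
cell (5,1): code 0010 → (5.000,1.667)–(5.989,2.000)
cell (5,2): code 0111 → (5.989,2.000)–(6.000,2.005)
cell (5,4): code 1011 → (6.000,4.937)–(5.932,5.000)
cell (5,5): code 0001 → (5.932,5.000)–(5.000,5.630)
cell (6,2): code 0010 → (6.000,2.005)–(6.678,3.000)
cell (6,3): code 0011 → (6.678,3.000)–(6.620,4.000)
cell (6,4): code 0001 → (6.620,4.000)–(6.000,4.937)
total: 18 segments, chained into 1 closed loop(s), length Σ = 14.471629

segments=18 loops=1 length=14.472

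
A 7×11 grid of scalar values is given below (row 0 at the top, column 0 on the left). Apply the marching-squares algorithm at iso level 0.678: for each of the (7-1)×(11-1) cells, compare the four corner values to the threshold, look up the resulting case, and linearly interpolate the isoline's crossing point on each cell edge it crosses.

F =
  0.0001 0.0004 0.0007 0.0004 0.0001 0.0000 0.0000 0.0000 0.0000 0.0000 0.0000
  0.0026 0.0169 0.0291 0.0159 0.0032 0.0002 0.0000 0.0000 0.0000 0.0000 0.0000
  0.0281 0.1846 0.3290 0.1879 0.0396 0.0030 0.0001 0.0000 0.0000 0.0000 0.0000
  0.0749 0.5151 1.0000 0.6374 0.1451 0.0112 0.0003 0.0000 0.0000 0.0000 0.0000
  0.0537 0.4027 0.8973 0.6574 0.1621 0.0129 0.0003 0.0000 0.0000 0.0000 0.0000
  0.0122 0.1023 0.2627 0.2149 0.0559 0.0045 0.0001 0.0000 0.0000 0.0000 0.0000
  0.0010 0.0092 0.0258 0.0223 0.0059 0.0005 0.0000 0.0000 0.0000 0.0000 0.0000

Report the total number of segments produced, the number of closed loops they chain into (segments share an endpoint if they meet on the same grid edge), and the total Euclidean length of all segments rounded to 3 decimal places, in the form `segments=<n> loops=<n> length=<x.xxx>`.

cell (2,1): code 0100 → (2.520,2.000)–(3.000,1.336)
cell (2,2): code 1000 → (3.000,2.888)–(2.520,2.000)
cell (3,1): code 0110 → (3.000,1.336)–(4.000,1.557)
cell (3,2): code 1001 → (4.000,2.914)–(3.000,2.888)
cell (4,1): code 0010 → (4.000,1.557)–(4.346,2.000)
cell (4,2): code 0001 → (4.346,2.000)–(4.000,2.914)
total: 6 segments, chained into 1 closed loop(s), length Σ = 5.392517

segments=6 loops=1 length=5.393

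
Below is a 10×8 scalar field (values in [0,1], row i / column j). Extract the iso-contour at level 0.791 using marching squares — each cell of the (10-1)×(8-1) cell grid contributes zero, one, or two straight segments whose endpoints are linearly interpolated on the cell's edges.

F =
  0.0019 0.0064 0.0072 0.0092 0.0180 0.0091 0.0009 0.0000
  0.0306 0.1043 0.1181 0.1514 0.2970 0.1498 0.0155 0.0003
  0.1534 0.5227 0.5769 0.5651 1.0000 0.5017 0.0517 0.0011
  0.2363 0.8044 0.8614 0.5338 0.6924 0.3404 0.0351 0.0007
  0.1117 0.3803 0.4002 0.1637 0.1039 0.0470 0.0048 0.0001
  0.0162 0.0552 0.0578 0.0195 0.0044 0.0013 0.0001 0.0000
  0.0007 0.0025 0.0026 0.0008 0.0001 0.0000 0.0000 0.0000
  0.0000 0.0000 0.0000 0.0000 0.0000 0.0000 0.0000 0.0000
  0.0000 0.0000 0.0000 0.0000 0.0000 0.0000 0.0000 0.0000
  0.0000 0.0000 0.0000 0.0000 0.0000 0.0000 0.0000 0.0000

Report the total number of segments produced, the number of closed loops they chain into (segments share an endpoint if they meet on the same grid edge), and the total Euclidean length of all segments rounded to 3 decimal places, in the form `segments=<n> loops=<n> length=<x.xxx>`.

cell (1,3): code 0100 → (1.703,4.000)–(2.000,3.519)
cell (1,4): code 1000 → (2.000,4.419)–(1.703,4.000)
cell (2,0): code 0100 → (2.952,1.000)–(3.000,0.976)
cell (2,1): code 1100 → (2.753,2.000)–(2.952,1.000)
cell (2,2): code 1000 → (3.000,2.215)–(2.753,2.000)
cell (2,3): code 0010 → (2.000,3.519)–(2.679,4.000)
cell (2,4): code 0001 → (2.679,4.000)–(2.000,4.419)
cell (3,0): code 0010 → (3.000,0.976)–(3.032,1.000)
cell (3,1): code 0011 → (3.032,1.000)–(3.153,2.000)
cell (3,2): code 0001 → (3.153,2.000)–(3.000,2.215)
total: 10 segments, chained into 2 closed loop(s), length Σ = 5.420850

segments=10 loops=2 length=5.421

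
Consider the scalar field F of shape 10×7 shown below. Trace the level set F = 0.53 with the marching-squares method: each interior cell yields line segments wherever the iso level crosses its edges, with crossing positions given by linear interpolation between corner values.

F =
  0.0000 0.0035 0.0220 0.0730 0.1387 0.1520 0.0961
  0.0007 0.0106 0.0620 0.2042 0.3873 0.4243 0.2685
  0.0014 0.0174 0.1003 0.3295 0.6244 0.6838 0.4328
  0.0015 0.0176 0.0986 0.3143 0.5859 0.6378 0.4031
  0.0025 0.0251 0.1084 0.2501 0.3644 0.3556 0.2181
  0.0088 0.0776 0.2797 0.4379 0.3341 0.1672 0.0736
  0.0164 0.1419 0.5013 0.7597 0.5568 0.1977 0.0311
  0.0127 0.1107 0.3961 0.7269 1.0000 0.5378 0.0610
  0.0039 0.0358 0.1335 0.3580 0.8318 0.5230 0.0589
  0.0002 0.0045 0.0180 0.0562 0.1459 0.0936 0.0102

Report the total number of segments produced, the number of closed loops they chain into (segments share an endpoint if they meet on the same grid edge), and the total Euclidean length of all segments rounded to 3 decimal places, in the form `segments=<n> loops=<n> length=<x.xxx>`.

cell (1,3): code 0100 → (1.602,4.000)–(2.000,3.680)
cell (1,4): code 1100 → (1.407,5.000)–(1.602,4.000)
cell (1,5): code 1000 → (2.000,5.613)–(1.407,5.000)
cell (2,3): code 0110 → (2.000,3.680)–(3.000,3.794)
cell (2,5): code 1001 → (3.000,5.459)–(2.000,5.613)
cell (3,3): code 0010 → (3.000,3.794)–(3.252,4.000)
cell (3,4): code 0011 → (3.252,4.000)–(3.382,5.000)
cell (3,5): code 0001 → (3.382,5.000)–(3.000,5.459)
cell (5,2): code 0100 → (5.286,3.000)–(6.000,2.111)
cell (5,3): code 1100 → (5.880,4.000)–(5.286,3.000)
cell (5,4): code 1000 → (6.000,4.075)–(5.880,4.000)
cell (6,2): code 0110 → (6.000,2.111)–(7.000,2.405)
cell (6,4): code 1101 → (6.977,5.000)–(6.000,4.075)
cell (6,5): code 1000 → (7.000,5.016)–(6.977,5.000)
cell (7,2): code 0010 → (7.000,2.405)–(7.534,3.000)
cell (7,3): code 0111 → (7.534,3.000)–(8.000,3.363)
cell (7,4): code 1011 → (8.000,4.977)–(7.527,5.000)
cell (7,5): code 0001 → (7.527,5.000)–(7.000,5.016)
cell (8,3): code 0010 → (8.000,3.363)–(8.440,4.000)
cell (8,4): code 0001 → (8.440,4.000)–(8.000,4.977)
total: 20 segments, chained into 2 closed loop(s), length Σ = 15.429538

segments=20 loops=2 length=15.430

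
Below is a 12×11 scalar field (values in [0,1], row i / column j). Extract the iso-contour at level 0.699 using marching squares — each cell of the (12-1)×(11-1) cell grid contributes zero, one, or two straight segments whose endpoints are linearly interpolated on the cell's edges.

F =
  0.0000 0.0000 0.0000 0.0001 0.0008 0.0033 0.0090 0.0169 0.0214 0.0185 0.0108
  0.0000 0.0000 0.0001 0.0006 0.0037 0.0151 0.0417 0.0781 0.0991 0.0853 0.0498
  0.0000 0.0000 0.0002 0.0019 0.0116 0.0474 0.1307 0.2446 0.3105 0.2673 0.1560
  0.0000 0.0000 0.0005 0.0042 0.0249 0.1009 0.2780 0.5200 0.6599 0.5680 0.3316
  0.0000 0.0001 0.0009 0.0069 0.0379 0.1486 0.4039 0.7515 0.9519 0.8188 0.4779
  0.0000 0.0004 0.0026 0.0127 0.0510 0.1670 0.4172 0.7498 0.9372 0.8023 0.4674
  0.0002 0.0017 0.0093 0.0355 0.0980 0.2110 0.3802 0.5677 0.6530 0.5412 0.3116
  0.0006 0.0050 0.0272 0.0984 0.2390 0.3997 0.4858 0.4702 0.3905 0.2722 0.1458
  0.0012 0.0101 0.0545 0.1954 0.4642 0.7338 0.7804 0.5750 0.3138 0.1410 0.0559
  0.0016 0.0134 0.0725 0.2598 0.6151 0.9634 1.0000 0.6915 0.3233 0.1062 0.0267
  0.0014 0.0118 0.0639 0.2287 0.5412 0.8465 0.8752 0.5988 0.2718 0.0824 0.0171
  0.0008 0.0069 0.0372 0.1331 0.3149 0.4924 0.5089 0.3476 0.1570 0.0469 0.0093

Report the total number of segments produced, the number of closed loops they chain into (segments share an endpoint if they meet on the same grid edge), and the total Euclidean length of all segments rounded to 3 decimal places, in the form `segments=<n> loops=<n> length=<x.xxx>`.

segments=20 loops=2 length=16.718

cell (3,6): code 0100 → (3.773,7.000)–(4.000,6.849)
cell (3,7): code 1100 → (3.134,8.000)–(3.773,7.000)
cell (3,8): code 1100 → (3.522,9.000)–(3.134,8.000)
cell (3,9): code 1000 → (4.000,9.351)–(3.522,9.000)
cell (4,6): code 0110 → (4.000,6.849)–(5.000,6.847)
cell (4,9): code 1001 → (5.000,9.308)–(4.000,9.351)
cell (5,6): code 0010 → (5.000,6.847)–(5.279,7.000)
cell (5,7): code 0011 → (5.279,7.000)–(5.838,8.000)
cell (5,8): code 0011 → (5.838,8.000)–(5.396,9.000)
cell (5,9): code 0001 → (5.396,9.000)–(5.000,9.308)
cell (7,4): code 0100 → (7.896,5.000)–(8.000,4.871)
cell (7,5): code 1100 → (7.724,6.000)–(7.896,5.000)
cell (7,6): code 1000 → (8.000,6.396)–(7.724,6.000)
cell (8,4): code 0110 → (8.000,4.871)–(9.000,4.241)
cell (8,6): code 1001 → (9.000,6.976)–(8.000,6.396)
cell (9,4): code 0110 → (9.000,4.241)–(10.000,4.517)
cell (9,6): code 1001 → (10.000,6.637)–(9.000,6.976)
cell (10,4): code 0010 → (10.000,4.517)–(10.417,5.000)
cell (10,5): code 0011 → (10.417,5.000)–(10.481,6.000)
cell (10,6): code 0001 → (10.481,6.000)–(10.000,6.637)
total: 20 segments, chained into 2 closed loop(s), length Σ = 16.718012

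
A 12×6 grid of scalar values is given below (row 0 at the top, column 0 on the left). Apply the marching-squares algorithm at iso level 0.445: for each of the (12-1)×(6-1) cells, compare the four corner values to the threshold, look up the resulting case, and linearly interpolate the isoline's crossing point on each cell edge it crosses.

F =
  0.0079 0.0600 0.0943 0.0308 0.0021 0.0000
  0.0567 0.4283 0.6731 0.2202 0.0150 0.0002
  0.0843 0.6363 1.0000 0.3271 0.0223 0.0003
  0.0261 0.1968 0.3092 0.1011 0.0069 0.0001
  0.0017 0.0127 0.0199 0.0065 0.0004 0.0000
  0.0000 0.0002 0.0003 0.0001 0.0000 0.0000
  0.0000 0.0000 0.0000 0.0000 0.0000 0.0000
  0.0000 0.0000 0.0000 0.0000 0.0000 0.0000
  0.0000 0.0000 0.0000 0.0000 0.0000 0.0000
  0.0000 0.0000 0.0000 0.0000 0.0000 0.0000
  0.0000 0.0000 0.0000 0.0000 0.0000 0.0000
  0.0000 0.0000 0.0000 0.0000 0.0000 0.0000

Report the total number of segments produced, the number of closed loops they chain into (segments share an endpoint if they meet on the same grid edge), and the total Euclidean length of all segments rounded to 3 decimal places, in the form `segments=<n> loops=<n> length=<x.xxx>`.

cell (0,1): code 0100 → (0.606,2.000)–(1.000,1.068)
cell (0,2): code 1000 → (1.000,2.504)–(0.606,2.000)
cell (1,0): code 0100 → (1.080,1.000)–(2.000,0.653)
cell (1,1): code 1110 → (1.000,1.068)–(1.080,1.000)
cell (1,2): code 1001 → (2.000,2.825)–(1.000,2.504)
cell (2,0): code 0010 → (2.000,0.653)–(2.435,1.000)
cell (2,1): code 0011 → (2.435,1.000)–(2.803,2.000)
cell (2,2): code 0001 → (2.803,2.000)–(2.000,2.825)
total: 8 segments, chained into 1 closed loop(s), length Σ = 6.563103

segments=8 loops=1 length=6.563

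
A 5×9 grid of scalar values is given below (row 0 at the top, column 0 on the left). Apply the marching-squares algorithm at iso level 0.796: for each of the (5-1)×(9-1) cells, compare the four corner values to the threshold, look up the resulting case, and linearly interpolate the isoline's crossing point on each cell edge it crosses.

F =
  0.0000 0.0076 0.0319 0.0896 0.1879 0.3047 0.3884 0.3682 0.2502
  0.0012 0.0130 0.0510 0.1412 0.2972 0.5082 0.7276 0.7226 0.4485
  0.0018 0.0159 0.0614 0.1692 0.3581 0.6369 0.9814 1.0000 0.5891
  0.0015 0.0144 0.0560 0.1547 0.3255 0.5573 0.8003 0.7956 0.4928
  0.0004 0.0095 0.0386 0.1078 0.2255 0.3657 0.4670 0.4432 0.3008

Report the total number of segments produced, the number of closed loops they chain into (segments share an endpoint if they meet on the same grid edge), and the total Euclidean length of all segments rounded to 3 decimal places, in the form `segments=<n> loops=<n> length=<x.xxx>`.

segments=8 loops=1 length=6.059

cell (1,5): code 0100 → (1.270,6.000)–(2.000,5.462)
cell (1,6): code 1100 → (1.265,7.000)–(1.270,6.000)
cell (1,7): code 1000 → (2.000,7.496)–(1.265,7.000)
cell (2,5): code 0110 → (2.000,5.462)–(3.000,5.982)
cell (2,6): code 1011 → (3.000,6.915)–(2.998,7.000)
cell (2,7): code 0001 → (2.998,7.000)–(2.000,7.496)
cell (3,5): code 0010 → (3.000,5.982)–(3.013,6.000)
cell (3,6): code 0001 → (3.013,6.000)–(3.000,6.915)
total: 8 segments, chained into 1 closed loop(s), length Σ = 6.058703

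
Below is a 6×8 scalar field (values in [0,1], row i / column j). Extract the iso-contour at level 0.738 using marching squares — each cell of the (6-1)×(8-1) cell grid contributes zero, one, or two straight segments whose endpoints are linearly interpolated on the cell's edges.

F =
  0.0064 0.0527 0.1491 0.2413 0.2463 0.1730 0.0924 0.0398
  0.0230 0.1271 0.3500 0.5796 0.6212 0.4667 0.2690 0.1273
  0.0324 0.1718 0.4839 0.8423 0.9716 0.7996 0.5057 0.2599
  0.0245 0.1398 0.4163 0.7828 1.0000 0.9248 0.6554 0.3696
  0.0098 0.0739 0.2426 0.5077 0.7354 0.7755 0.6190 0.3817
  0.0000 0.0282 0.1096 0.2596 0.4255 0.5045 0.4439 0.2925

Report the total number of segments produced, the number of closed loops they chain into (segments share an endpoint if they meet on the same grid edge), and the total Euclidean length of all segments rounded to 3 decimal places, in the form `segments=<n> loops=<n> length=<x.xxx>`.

cell (1,2): code 0100 → (1.603,3.000)–(2.000,2.709)
cell (1,3): code 1100 → (1.333,4.000)–(1.603,3.000)
cell (1,4): code 1100 → (1.815,5.000)–(1.333,4.000)
cell (1,5): code 1000 → (2.000,5.210)–(1.815,5.000)
cell (2,2): code 0110 → (2.000,2.709)–(3.000,2.878)
cell (2,5): code 1001 → (3.000,5.693)–(2.000,5.210)
cell (3,2): code 0010 → (3.000,2.878)–(3.163,3.000)
cell (3,3): code 0011 → (3.163,3.000)–(3.990,4.000)
cell (3,4): code 0111 → (3.990,4.000)–(4.000,4.065)
cell (3,5): code 1001 → (4.000,5.240)–(3.000,5.693)
cell (4,4): code 0010 → (4.000,4.065)–(4.138,5.000)
cell (4,5): code 0001 → (4.138,5.000)–(4.000,5.240)
total: 12 segments, chained into 1 closed loop(s), length Σ = 8.929788

segments=12 loops=1 length=8.930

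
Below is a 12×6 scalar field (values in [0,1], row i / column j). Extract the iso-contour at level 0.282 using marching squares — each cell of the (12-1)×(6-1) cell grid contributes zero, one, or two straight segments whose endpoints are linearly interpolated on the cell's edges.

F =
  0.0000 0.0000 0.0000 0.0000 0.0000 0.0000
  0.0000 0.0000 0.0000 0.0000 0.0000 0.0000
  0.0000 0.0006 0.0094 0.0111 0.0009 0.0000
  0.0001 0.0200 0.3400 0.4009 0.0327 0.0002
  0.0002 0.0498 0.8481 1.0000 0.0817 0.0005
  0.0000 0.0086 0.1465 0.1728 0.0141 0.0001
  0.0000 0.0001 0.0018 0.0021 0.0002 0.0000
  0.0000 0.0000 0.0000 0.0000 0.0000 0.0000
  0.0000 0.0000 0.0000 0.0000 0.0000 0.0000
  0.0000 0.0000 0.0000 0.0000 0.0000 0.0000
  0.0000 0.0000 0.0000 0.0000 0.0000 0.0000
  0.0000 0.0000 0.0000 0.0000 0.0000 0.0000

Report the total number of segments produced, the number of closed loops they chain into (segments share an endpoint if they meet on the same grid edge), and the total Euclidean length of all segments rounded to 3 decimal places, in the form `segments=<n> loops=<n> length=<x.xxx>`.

segments=8 loops=1 length=7.180

cell (2,1): code 0100 → (2.825,2.000)–(3.000,1.819)
cell (2,2): code 1100 → (2.695,3.000)–(2.825,2.000)
cell (2,3): code 1000 → (3.000,3.323)–(2.695,3.000)
cell (3,1): code 0110 → (3.000,1.819)–(4.000,1.291)
cell (3,3): code 1001 → (4.000,3.782)–(3.000,3.323)
cell (4,1): code 0010 → (4.000,1.291)–(4.807,2.000)
cell (4,2): code 0011 → (4.807,2.000)–(4.868,3.000)
cell (4,3): code 0001 → (4.868,3.000)–(4.000,3.782)
total: 8 segments, chained into 1 closed loop(s), length Σ = 7.180178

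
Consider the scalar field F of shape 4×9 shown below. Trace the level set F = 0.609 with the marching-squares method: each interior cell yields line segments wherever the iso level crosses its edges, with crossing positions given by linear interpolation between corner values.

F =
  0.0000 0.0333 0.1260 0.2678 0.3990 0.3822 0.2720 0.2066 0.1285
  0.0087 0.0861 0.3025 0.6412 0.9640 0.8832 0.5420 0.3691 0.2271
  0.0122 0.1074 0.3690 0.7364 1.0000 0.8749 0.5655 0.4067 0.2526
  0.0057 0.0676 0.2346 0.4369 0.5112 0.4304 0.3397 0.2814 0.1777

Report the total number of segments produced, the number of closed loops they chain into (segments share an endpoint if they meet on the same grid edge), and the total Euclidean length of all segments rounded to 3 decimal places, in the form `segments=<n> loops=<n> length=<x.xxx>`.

cell (0,2): code 0100 → (0.914,3.000)–(1.000,2.905)
cell (0,3): code 1100 → (0.372,4.000)–(0.914,3.000)
cell (0,4): code 1100 → (0.453,5.000)–(0.372,4.000)
cell (0,5): code 1000 → (1.000,5.804)–(0.453,5.000)
cell (1,2): code 0110 → (1.000,2.905)–(2.000,2.653)
cell (1,5): code 1001 → (2.000,5.859)–(1.000,5.804)
cell (2,2): code 0010 → (2.000,2.653)–(2.425,3.000)
cell (2,3): code 0011 → (2.425,3.000)–(2.800,4.000)
cell (2,4): code 0011 → (2.800,4.000)–(2.598,5.000)
cell (2,5): code 0001 → (2.598,5.000)–(2.000,5.859)
total: 10 segments, chained into 1 closed loop(s), length Σ = 8.958040

segments=10 loops=1 length=8.958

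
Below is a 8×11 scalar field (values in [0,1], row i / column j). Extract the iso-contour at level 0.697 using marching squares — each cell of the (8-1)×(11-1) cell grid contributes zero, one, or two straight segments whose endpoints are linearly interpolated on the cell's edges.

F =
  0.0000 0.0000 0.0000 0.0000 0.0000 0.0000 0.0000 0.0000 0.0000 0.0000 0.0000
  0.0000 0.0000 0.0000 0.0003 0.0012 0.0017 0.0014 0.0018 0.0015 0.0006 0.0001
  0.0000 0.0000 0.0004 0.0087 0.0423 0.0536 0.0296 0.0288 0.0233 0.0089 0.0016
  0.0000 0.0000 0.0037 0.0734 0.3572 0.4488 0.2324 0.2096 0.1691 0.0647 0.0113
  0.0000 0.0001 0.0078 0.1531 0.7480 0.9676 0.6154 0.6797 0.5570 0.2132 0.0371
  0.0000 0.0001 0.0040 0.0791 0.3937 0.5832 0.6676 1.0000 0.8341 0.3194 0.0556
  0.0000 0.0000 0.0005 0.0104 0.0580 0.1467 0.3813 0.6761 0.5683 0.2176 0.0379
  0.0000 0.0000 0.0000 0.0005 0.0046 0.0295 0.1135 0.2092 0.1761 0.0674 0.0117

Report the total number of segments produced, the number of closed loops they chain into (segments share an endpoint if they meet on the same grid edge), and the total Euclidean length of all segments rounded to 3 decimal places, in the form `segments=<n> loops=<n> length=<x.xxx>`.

cell (3,3): code 0100 → (3.869,4.000)–(4.000,3.914)
cell (3,4): code 1100 → (3.478,5.000)–(3.869,4.000)
cell (3,5): code 1000 → (4.000,5.768)–(3.478,5.000)
cell (4,3): code 0010 → (4.000,3.914)–(4.144,4.000)
cell (4,4): code 0011 → (4.144,4.000)–(4.704,5.000)
cell (4,5): code 0001 → (4.704,5.000)–(4.000,5.768)
cell (4,6): code 0100 → (4.054,7.000)–(5.000,6.088)
cell (4,7): code 1100 → (4.505,8.000)–(4.054,7.000)
cell (4,8): code 1000 → (5.000,8.266)–(4.505,8.000)
cell (5,6): code 0010 → (5.000,6.088)–(5.935,7.000)
cell (5,7): code 0011 → (5.935,7.000)–(5.516,8.000)
cell (5,8): code 0001 → (5.516,8.000)–(5.000,8.266)
total: 12 segments, chained into 2 closed loop(s), length Σ = 10.458115

segments=12 loops=2 length=10.458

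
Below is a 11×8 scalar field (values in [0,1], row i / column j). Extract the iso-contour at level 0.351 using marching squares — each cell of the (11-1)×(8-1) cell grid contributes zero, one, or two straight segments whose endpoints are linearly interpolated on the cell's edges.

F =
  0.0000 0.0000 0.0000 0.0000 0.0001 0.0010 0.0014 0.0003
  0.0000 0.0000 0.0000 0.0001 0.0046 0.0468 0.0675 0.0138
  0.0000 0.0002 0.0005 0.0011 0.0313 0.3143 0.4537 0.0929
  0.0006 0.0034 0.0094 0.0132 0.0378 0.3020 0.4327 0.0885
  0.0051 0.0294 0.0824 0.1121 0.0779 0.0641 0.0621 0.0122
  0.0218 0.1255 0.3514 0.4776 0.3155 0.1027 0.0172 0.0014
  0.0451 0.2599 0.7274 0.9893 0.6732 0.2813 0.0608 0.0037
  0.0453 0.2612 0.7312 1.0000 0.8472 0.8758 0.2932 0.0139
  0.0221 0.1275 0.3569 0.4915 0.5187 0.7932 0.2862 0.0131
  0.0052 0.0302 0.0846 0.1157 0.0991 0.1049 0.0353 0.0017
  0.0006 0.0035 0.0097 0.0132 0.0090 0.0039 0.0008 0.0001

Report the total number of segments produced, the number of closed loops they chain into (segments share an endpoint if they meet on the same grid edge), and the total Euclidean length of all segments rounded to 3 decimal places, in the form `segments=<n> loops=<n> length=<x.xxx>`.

cell (1,5): code 0100 → (1.734,6.000)–(2.000,5.263)
cell (1,6): code 1000 → (2.000,6.285)–(1.734,6.000)
cell (2,5): code 0110 → (2.000,5.263)–(3.000,5.375)
cell (2,6): code 1001 → (3.000,6.237)–(2.000,6.285)
cell (3,5): code 0010 → (3.000,5.375)–(3.220,6.000)
cell (3,6): code 0001 → (3.220,6.000)–(3.000,6.237)
cell (4,1): code 0100 → (4.999,2.000)–(5.000,1.998)
cell (4,2): code 1100 → (4.654,3.000)–(4.999,2.000)
cell (4,3): code 1000 → (5.000,3.781)–(4.654,3.000)
cell (5,1): code 0110 → (5.000,1.998)–(6.000,1.195)
cell (5,3): code 1101 → (5.099,4.000)–(5.000,3.781)
cell (5,4): code 1000 → (6.000,4.822)–(5.099,4.000)
cell (6,1): code 0110 → (6.000,1.195)–(7.000,1.191)
cell (6,4): code 1101 → (6.117,5.000)–(6.000,4.822)
cell (6,5): code 1000 → (7.000,5.901)–(6.117,5.000)
cell (7,1): code 0110 → (7.000,1.191)–(8.000,1.974)
cell (7,5): code 1001 → (8.000,5.872)–(7.000,5.901)
cell (8,1): code 0010 → (8.000,1.974)–(8.022,2.000)
cell (8,2): code 0011 → (8.022,2.000)–(8.374,3.000)
cell (8,3): code 0011 → (8.374,3.000)–(8.400,4.000)
cell (8,4): code 0011 → (8.400,4.000)–(8.642,5.000)
cell (8,5): code 0001 → (8.642,5.000)–(8.000,5.872)
total: 22 segments, chained into 2 closed loop(s), length Σ = 17.775436

segments=22 loops=2 length=17.775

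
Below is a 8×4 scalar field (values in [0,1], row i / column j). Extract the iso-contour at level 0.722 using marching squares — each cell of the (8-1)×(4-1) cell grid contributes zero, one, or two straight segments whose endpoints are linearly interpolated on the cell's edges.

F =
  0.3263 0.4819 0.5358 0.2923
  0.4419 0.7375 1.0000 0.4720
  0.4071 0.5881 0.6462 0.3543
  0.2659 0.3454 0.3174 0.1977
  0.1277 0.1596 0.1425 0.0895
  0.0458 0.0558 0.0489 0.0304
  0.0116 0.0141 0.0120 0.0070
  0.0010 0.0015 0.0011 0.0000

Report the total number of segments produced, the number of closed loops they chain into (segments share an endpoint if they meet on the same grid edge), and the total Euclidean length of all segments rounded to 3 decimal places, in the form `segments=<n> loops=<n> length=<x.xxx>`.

segments=6 loops=1 length=4.286

cell (0,0): code 0100 → (0.939,1.000)–(1.000,0.948)
cell (0,1): code 1100 → (0.401,2.000)–(0.939,1.000)
cell (0,2): code 1000 → (1.000,2.527)–(0.401,2.000)
cell (1,0): code 0010 → (1.000,0.948)–(1.104,1.000)
cell (1,1): code 0011 → (1.104,1.000)–(1.786,2.000)
cell (1,2): code 0001 → (1.786,2.000)–(1.000,2.527)
total: 6 segments, chained into 1 closed loop(s), length Σ = 4.285757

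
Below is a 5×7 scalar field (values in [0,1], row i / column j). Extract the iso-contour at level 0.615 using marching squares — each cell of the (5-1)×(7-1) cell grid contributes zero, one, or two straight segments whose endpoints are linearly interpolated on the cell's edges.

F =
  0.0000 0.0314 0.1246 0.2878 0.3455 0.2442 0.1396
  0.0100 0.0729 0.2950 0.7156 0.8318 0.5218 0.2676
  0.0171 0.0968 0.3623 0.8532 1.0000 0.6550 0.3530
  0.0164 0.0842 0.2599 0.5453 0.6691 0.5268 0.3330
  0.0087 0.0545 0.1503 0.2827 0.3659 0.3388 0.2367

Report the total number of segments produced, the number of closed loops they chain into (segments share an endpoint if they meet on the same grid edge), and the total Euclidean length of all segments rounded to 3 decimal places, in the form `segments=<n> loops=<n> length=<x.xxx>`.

cell (0,2): code 0100 → (0.765,3.000)–(1.000,2.761)
cell (0,3): code 1100 → (0.554,4.000)–(0.765,3.000)
cell (0,4): code 1000 → (1.000,4.699)–(0.554,4.000)
cell (1,2): code 0110 → (1.000,2.761)–(2.000,2.515)
cell (1,4): code 1101 → (1.700,5.000)–(1.000,4.699)
cell (1,5): code 1000 → (2.000,5.132)–(1.700,5.000)
cell (2,2): code 0010 → (2.000,2.515)–(2.774,3.000)
cell (2,3): code 0111 → (2.774,3.000)–(3.000,3.563)
cell (2,4): code 1011 → (3.000,4.380)–(2.312,5.000)
cell (2,5): code 0001 → (2.312,5.000)–(2.000,5.132)
cell (3,3): code 0010 → (3.000,3.563)–(3.178,4.000)
cell (3,4): code 0001 → (3.178,4.000)–(3.000,4.380)
total: 12 segments, chained into 1 closed loop(s), length Σ = 7.983312

segments=12 loops=1 length=7.983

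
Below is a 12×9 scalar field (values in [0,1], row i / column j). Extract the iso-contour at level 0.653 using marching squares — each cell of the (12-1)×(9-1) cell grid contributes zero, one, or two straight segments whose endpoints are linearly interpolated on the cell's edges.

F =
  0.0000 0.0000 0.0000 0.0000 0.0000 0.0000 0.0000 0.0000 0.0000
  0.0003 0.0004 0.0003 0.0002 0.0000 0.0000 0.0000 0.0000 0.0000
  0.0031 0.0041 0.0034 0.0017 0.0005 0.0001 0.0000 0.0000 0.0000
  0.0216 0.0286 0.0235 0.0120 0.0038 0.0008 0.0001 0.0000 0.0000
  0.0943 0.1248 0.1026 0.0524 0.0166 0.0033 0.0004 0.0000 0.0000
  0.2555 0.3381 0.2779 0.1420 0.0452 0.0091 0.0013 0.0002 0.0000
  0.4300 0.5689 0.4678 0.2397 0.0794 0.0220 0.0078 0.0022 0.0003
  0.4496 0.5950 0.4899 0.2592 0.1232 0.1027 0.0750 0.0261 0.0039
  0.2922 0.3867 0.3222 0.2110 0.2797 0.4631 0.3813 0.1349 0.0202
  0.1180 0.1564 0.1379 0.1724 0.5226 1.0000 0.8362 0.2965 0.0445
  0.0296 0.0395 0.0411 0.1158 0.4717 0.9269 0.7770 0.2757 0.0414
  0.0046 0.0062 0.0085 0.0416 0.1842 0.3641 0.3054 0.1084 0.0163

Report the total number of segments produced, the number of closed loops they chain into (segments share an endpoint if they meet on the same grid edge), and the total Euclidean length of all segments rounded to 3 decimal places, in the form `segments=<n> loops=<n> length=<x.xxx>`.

segments=8 loops=1 length=6.700

cell (8,4): code 0100 → (8.354,5.000)–(9.000,4.273)
cell (8,5): code 1100 → (8.597,6.000)–(8.354,5.000)
cell (8,6): code 1000 → (9.000,6.339)–(8.597,6.000)
cell (9,4): code 0110 → (9.000,4.273)–(10.000,4.398)
cell (9,6): code 1001 → (10.000,6.247)–(9.000,6.339)
cell (10,4): code 0010 → (10.000,4.398)–(10.487,5.000)
cell (10,5): code 0011 → (10.487,5.000)–(10.263,6.000)
cell (10,6): code 0001 → (10.263,6.000)–(10.000,6.247)
total: 8 segments, chained into 1 closed loop(s), length Σ = 6.700222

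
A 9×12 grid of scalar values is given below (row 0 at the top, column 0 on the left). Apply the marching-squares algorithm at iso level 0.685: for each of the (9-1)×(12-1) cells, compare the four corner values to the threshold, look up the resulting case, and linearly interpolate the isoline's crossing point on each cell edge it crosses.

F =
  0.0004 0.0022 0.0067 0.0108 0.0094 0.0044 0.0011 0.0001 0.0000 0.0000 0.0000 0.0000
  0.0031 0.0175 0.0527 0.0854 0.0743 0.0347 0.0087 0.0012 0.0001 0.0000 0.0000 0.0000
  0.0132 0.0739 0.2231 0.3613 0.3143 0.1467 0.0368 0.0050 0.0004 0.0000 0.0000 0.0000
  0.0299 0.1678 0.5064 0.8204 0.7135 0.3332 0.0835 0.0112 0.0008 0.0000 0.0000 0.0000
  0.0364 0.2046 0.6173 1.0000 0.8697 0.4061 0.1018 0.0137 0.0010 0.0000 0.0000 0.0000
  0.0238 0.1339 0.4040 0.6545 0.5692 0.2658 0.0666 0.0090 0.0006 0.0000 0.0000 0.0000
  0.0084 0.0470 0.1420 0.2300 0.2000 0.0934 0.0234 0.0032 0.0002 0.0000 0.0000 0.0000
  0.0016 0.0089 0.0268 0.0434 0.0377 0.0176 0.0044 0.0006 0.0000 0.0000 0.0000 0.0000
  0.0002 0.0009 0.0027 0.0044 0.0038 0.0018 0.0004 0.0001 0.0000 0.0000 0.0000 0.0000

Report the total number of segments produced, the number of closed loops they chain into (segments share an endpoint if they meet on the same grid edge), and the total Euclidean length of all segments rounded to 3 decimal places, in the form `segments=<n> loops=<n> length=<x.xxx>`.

cell (2,2): code 0100 → (2.705,3.000)–(3.000,2.569)
cell (2,3): code 1100 → (2.929,4.000)–(2.705,3.000)
cell (2,4): code 1000 → (3.000,4.075)–(2.929,4.000)
cell (3,2): code 0110 → (3.000,2.569)–(4.000,2.177)
cell (3,4): code 1001 → (4.000,4.398)–(3.000,4.075)
cell (4,2): code 0010 → (4.000,2.177)–(4.912,3.000)
cell (4,3): code 0011 → (4.912,3.000)–(4.615,4.000)
cell (4,4): code 0001 → (4.615,4.000)–(4.000,4.398)
total: 8 segments, chained into 1 closed loop(s), length Σ = 6.779630

segments=8 loops=1 length=6.780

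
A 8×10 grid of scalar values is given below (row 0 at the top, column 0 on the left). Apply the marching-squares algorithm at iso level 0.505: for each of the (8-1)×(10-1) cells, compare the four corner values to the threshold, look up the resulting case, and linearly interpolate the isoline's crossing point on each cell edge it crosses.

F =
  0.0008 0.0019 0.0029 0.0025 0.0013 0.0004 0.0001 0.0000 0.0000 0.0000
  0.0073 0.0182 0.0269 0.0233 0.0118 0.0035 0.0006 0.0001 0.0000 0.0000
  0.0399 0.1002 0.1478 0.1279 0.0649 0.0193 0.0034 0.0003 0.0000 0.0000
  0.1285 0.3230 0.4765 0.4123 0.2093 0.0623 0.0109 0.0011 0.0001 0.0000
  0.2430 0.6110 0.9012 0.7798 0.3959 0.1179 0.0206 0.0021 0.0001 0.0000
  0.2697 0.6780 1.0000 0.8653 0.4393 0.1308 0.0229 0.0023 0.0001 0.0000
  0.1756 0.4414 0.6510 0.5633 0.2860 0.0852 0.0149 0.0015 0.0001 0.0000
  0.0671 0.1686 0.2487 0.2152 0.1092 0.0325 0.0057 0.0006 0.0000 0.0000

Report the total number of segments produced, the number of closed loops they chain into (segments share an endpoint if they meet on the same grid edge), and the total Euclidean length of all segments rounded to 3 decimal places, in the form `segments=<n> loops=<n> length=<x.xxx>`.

cell (3,0): code 0100 → (3.632,1.000)–(4.000,0.712)
cell (3,1): code 1100 → (3.067,2.000)–(3.632,1.000)
cell (3,2): code 1100 → (3.252,3.000)–(3.067,2.000)
cell (3,3): code 1000 → (4.000,3.716)–(3.252,3.000)
cell (4,0): code 0110 → (4.000,0.712)–(5.000,0.576)
cell (4,3): code 1001 → (5.000,3.846)–(4.000,3.716)
cell (5,0): code 0010 → (5.000,0.576)–(5.731,1.000)
cell (5,1): code 0111 → (5.731,1.000)–(6.000,1.303)
cell (5,3): code 1001 → (6.000,3.210)–(5.000,3.846)
cell (6,1): code 0010 → (6.000,1.303)–(6.363,2.000)
cell (6,2): code 0011 → (6.363,2.000)–(6.167,3.000)
cell (6,3): code 0001 → (6.167,3.000)–(6.000,3.210)
total: 12 segments, chained into 1 closed loop(s), length Σ = 10.194049

segments=12 loops=1 length=10.194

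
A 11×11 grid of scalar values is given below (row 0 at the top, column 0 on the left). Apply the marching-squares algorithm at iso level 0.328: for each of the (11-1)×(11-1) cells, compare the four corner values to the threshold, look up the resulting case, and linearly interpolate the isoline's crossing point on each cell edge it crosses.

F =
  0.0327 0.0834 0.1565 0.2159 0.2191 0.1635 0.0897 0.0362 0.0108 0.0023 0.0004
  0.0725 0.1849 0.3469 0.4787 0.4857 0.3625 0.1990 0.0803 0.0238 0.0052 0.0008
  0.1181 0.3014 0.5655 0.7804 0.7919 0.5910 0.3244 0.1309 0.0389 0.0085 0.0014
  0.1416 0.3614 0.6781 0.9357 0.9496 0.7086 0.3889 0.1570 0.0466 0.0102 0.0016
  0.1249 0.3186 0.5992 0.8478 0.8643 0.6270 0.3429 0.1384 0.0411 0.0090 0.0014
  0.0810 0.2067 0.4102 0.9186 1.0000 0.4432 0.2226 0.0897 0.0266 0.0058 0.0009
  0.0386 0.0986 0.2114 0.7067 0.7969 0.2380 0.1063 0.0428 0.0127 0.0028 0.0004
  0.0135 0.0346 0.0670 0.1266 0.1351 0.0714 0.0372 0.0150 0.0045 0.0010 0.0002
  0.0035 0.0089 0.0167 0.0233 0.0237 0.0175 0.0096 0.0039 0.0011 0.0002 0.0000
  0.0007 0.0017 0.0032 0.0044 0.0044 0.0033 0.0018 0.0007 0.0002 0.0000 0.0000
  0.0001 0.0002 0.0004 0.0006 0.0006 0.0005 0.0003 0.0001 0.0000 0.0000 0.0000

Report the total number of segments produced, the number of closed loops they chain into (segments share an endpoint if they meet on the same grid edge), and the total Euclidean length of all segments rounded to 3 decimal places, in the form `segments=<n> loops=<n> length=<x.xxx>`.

cell (0,1): code 0100 → (0.901,2.000)–(1.000,1.883)
cell (0,2): code 1100 → (0.427,3.000)–(0.901,2.000)
cell (0,3): code 1100 → (0.408,4.000)–(0.427,3.000)
cell (0,4): code 1100 → (0.827,5.000)–(0.408,4.000)
cell (0,5): code 1000 → (1.000,5.211)–(0.827,5.000)
cell (1,1): code 0110 → (1.000,1.883)–(2.000,1.101)
cell (1,5): code 1001 → (2.000,5.986)–(1.000,5.211)
cell (2,0): code 0100 → (2.443,1.000)–(3.000,0.848)
cell (2,1): code 1110 → (2.000,1.101)–(2.443,1.000)
cell (2,5): code 1101 → (2.056,6.000)–(2.000,5.986)
cell (2,6): code 1000 → (3.000,6.263)–(2.056,6.000)
cell (3,0): code 0010 → (3.000,0.848)–(3.780,1.000)
cell (3,1): code 0111 → (3.780,1.000)–(4.000,1.033)
cell (3,6): code 1001 → (4.000,6.073)–(3.000,6.263)
cell (4,1): code 0110 → (4.000,1.033)–(5.000,1.596)
cell (4,5): code 1011 → (5.000,5.522)–(4.124,6.000)
cell (4,6): code 0001 → (4.124,6.000)–(4.000,6.073)
cell (5,1): code 0010 → (5.000,1.596)–(5.413,2.000)
cell (5,2): code 0111 → (5.413,2.000)–(6.000,2.235)
cell (5,4): code 1011 → (6.000,4.839)–(5.561,5.000)
cell (5,5): code 0001 → (5.561,5.000)–(5.000,5.522)
cell (6,2): code 0010 → (6.000,2.235)–(6.653,3.000)
cell (6,3): code 0011 → (6.653,3.000)–(6.709,4.000)
cell (6,4): code 0001 → (6.709,4.000)–(6.000,4.839)
total: 24 segments, chained into 1 closed loop(s), length Σ = 18.094589

segments=24 loops=1 length=18.095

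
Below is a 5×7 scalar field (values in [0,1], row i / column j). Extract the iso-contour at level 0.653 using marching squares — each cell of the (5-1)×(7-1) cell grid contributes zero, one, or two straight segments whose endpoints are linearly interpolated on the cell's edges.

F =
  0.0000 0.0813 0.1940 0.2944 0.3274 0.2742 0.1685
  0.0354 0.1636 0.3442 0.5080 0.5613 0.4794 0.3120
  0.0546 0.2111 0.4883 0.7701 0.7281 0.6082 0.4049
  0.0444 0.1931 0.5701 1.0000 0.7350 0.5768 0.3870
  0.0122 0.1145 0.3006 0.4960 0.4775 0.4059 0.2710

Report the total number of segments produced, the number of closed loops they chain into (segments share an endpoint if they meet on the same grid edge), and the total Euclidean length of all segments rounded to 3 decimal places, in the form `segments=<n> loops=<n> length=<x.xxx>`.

cell (1,2): code 0100 → (1.553,3.000)–(2.000,2.584)
cell (1,3): code 1100 → (1.550,4.000)–(1.553,3.000)
cell (1,4): code 1000 → (2.000,4.626)–(1.550,4.000)
cell (2,2): code 0110 → (2.000,2.584)–(3.000,2.193)
cell (2,4): code 1001 → (3.000,4.518)–(2.000,4.626)
cell (3,2): code 0010 → (3.000,2.193)–(3.688,3.000)
cell (3,3): code 0011 → (3.688,3.000)–(3.318,4.000)
cell (3,4): code 0001 → (3.318,4.000)–(3.000,4.518)
total: 8 segments, chained into 1 closed loop(s), length Σ = 7.196833

segments=8 loops=1 length=7.197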